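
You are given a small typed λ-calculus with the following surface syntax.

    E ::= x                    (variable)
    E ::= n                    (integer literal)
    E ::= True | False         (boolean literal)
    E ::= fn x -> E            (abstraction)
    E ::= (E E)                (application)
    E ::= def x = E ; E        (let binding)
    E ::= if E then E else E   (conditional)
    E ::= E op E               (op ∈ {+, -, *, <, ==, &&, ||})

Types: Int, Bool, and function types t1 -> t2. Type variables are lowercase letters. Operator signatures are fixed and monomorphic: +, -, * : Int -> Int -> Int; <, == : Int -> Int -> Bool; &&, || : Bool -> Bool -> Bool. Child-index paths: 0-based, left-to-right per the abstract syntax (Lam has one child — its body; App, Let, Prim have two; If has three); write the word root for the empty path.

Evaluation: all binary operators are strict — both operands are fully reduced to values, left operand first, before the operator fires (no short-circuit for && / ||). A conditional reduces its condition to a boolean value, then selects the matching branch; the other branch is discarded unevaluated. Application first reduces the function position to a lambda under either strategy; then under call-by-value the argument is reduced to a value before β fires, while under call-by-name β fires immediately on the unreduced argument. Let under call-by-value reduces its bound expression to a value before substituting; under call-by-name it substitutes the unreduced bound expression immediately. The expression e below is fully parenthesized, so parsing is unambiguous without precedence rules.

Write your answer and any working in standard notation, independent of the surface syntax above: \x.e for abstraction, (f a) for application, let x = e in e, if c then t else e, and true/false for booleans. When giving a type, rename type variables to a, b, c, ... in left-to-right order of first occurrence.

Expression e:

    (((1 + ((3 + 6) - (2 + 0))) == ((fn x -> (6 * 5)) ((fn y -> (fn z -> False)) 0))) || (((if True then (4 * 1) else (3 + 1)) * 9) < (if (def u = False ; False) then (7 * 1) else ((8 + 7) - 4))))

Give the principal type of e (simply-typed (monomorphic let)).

Working:
  unify Int ~ Int
  unify Int ~ Int
  unify Int ~ Int
  unify Int ~ Int
  unify Int ~ Int
  unify Int ~ Int
  unify Int ~ Int
  unify Int ~ Int
  unify Int ~ Int
  unify Int ~ Int
  unify Int ~ Int
\x._ : a -> Int
\z._ : c -> Bool
\y._ : b -> c -> Bool
  unify b -> c -> Bool ~ Int -> d
  unify b ~ Int
  unify c -> Bool ~ d
_ _ : c -> Bool
  unify a -> Int ~ (c -> Bool) -> e
  unify a ~ c -> Bool
  unify Int ~ e
_ _ : Int
  unify Int ~ Int
  unify Bool ~ Bool
  unify Bool ~ Bool
  unify Int ~ Int
  unify Int ~ Int
  unify Int ~ Int
  unify Int ~ Int
  unify Int ~ Int
  unify Int ~ Int
  unify Int ~ Int
  unify Int ~ Int
let u : Bool
  unify Bool ~ Bool
  unify Int ~ Int
  unify Int ~ Int
  unify Int ~ Int
  unify Int ~ Int
  unify Int ~ Int
  unify Int ~ Int
  unify Int ~ Int
  unify Int ~ Int
  unify Bool ~ Bool

Answer: Bool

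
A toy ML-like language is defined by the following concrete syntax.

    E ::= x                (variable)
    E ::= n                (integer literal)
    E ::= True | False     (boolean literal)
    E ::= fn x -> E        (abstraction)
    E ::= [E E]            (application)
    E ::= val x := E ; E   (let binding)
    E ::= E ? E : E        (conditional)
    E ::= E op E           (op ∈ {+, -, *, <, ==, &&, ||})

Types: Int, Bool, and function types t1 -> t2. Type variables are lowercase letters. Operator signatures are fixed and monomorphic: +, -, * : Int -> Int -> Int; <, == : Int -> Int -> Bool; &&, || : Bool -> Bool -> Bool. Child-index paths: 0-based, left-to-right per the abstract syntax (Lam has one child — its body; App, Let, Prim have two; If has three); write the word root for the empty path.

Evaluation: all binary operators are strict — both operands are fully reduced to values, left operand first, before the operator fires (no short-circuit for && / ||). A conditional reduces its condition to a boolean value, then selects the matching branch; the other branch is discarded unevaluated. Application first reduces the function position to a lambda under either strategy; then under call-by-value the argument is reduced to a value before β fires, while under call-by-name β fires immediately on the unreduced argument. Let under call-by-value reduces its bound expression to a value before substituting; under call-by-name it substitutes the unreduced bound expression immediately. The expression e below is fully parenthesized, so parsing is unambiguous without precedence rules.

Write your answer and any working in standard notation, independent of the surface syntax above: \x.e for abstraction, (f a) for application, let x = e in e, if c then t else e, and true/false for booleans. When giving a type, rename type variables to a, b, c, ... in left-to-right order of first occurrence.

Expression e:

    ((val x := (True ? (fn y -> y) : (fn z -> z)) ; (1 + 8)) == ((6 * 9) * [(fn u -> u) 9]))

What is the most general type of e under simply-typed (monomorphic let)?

Answer: Bool

Trace:
  unify Bool ~ Bool
y : a
\y._ : a -> a
z : b
\z._ : b -> b
  unify a -> a ~ b -> b
  unify a ~ b
  unify b ~ b
let x : b -> b
  unify Int ~ Int
  unify Int ~ Int
  unify Int ~ Int
  unify Int ~ Int
  unify Int ~ Int
  unify Int ~ Int
u : c
\u._ : c -> c
  unify c -> c ~ Int -> d
  unify c ~ Int
  unify Int ~ d
_ _ : Int
  unify Int ~ Int
  unify Int ~ Int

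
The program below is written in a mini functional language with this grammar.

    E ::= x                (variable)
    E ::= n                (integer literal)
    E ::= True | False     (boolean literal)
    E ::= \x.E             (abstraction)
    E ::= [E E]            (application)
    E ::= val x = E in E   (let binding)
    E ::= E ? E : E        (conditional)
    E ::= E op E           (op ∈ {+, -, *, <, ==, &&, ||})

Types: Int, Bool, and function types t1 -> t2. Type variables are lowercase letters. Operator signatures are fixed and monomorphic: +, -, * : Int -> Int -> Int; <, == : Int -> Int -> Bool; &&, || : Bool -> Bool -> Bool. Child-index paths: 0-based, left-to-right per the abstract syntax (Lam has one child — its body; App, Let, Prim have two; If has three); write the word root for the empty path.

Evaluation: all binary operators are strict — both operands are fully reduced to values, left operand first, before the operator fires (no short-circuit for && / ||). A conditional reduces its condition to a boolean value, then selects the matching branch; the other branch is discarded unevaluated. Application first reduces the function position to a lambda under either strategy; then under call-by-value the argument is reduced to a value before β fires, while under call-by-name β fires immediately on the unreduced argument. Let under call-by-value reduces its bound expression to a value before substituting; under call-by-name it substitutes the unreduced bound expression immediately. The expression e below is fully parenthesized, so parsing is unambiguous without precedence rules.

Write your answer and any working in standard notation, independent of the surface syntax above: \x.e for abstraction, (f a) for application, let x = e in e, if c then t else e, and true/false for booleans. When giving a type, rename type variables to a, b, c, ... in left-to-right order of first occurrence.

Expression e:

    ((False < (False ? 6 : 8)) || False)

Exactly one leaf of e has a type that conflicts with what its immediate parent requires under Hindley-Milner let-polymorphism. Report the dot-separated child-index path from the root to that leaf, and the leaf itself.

Working:
  unify Bool ~ Int
  FAIL: mismatch Bool ~ Int

Answer: 0.0 : false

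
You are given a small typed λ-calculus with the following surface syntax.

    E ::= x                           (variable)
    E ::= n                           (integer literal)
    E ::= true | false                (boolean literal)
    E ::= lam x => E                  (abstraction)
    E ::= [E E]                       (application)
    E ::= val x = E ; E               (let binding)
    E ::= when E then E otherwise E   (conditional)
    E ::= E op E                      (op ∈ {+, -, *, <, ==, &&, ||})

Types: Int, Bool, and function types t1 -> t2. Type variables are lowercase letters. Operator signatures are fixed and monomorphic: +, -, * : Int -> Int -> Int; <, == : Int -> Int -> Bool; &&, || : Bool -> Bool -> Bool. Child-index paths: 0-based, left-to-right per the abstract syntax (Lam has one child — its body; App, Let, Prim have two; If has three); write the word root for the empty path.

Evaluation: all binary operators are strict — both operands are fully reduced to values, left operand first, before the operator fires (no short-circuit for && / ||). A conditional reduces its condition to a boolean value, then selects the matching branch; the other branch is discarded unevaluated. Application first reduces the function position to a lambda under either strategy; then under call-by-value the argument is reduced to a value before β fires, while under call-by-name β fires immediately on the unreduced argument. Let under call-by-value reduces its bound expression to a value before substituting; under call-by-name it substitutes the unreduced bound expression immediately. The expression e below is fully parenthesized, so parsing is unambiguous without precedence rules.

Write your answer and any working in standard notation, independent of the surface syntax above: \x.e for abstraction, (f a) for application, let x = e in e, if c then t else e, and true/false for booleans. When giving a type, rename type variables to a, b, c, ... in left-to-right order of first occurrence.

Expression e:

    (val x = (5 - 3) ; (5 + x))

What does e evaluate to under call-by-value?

Answer: 7

Derivation:
step 0: (let x = (5 - 3) in (5 + x))
step 1: [delta@0] (let x = 2 in (5 + x))
step 2: [let@root] (5 + 2)
step 3: [delta@root] 7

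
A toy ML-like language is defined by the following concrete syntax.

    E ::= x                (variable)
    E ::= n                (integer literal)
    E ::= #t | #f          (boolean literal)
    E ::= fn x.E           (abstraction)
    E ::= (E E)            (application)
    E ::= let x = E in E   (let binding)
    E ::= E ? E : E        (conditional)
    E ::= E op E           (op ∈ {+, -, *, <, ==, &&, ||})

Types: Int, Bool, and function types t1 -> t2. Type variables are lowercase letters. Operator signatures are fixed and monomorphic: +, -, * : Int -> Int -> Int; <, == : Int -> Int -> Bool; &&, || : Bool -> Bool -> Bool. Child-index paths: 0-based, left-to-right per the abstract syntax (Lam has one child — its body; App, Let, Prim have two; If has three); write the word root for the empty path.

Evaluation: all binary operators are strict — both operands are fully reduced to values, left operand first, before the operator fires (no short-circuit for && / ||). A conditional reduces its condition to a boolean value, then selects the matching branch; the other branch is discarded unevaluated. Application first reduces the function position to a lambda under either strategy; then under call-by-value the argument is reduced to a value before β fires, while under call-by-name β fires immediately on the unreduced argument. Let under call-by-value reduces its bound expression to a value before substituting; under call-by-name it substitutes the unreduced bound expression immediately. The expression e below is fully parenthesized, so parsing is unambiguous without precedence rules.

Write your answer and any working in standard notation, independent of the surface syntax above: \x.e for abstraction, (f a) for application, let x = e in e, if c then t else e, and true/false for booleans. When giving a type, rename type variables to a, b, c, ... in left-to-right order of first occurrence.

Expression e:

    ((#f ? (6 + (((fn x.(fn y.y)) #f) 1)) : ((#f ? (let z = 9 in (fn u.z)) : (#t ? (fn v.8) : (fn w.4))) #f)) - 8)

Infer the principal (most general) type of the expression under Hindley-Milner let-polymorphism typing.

Answer: Int

Trace:
  unify Bool ~ Bool
  unify Int ~ Int
y : b
\y._ : b -> b
\x._ : a -> b -> b
  unify a -> b -> b ~ Bool -> c
  unify a ~ Bool
  unify b -> b ~ c
_ _ : b -> b
  unify b -> b ~ Int -> d
  unify b ~ Int
  unify Int ~ d
_ _ : Int
  unify Int ~ Int
  unify Bool ~ Bool
let z : Int
z : Int
\u._ : e -> Int
  unify Bool ~ Bool
\v._ : f -> Int
\w._ : g -> Int
  unify f -> Int ~ g -> Int
  unify f ~ g
  unify Int ~ Int
  unify e -> Int ~ g -> Int
  unify e ~ g
  unify Int ~ Int
  unify g -> Int ~ Bool -> h
  unify g ~ Bool
  unify Int ~ h
_ _ : Int
  unify Int ~ Int
  unify Int ~ Int
  unify Int ~ Int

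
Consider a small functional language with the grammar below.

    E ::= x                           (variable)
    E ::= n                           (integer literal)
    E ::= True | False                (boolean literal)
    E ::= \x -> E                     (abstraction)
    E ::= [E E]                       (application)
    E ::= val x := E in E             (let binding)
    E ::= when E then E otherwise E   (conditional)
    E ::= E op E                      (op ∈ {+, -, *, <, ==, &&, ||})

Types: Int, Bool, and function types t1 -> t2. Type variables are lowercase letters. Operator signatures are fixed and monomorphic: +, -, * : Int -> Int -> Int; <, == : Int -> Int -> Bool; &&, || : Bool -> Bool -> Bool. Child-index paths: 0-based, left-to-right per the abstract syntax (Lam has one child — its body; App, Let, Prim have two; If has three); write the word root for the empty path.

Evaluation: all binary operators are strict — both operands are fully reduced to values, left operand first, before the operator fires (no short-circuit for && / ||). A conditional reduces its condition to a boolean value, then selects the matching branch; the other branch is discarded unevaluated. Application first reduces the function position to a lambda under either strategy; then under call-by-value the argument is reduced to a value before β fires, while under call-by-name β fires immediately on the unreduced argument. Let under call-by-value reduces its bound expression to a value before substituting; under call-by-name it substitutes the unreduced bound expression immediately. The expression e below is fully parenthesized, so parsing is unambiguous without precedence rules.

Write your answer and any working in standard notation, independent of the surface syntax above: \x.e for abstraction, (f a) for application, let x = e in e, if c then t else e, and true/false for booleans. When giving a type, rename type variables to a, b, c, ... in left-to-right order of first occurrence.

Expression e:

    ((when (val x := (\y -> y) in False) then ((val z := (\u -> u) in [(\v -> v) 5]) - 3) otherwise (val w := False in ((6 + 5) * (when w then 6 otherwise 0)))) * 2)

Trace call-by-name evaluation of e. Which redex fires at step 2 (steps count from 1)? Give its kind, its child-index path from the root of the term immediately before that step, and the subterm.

Answer: if at 0 : (if false then ((let z = (\u.u) in ((\v.v) 5)) - 3) else (let w = false in ((6 + 5) * (if w then 6 else 0))))

Derivation:
step 0: ((if (let x = (\y.y) in false) then ((let z = (\u.u) in ((\v.v) 5)) - 3) else (let w = false in ((6 + 5) * (if w then 6 else 0)))) * 2)
step 1: [let@0.0] ((if false then ((let z = (\u.u) in ((\v.v) 5)) - 3) else (let w = false in ((6 + 5) * (if w then 6 else 0)))) * 2)
step 2: [if@0] ((let w = false in ((6 + 5) * (if w then 6 else 0))) * 2)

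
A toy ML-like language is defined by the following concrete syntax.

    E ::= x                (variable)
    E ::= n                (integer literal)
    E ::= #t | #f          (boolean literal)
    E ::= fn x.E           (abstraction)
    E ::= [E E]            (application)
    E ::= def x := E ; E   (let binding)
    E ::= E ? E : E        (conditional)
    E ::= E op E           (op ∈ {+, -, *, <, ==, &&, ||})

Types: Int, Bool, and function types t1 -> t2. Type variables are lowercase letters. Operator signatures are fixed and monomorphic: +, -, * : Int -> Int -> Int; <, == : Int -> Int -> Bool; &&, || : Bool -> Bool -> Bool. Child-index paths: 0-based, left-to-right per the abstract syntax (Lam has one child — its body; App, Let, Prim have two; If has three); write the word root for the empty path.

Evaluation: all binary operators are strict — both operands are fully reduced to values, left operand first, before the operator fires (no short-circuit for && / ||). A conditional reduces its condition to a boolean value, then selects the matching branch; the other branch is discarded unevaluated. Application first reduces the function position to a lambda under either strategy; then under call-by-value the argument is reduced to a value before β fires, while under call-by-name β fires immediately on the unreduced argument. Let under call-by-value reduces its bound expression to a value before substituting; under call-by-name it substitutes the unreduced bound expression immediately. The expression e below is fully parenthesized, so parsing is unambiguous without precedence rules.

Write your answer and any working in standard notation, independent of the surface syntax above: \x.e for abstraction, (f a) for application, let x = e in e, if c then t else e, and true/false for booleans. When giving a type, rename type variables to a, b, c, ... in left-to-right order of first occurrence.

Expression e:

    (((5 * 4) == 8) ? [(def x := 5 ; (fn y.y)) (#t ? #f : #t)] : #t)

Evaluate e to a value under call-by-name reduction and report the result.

Answer: true

Trace:
step 0: (if ((5 * 4) == 8) then ((let x = 5 in (\y.y)) (if true then false else true)) else true)
step 1: [delta@0.0] (if (20 == 8) then ((let x = 5 in (\y.y)) (if true then false else true)) else true)
step 2: [delta@0] (if false then ((let x = 5 in (\y.y)) (if true then false else true)) else true)
step 3: [if@root] true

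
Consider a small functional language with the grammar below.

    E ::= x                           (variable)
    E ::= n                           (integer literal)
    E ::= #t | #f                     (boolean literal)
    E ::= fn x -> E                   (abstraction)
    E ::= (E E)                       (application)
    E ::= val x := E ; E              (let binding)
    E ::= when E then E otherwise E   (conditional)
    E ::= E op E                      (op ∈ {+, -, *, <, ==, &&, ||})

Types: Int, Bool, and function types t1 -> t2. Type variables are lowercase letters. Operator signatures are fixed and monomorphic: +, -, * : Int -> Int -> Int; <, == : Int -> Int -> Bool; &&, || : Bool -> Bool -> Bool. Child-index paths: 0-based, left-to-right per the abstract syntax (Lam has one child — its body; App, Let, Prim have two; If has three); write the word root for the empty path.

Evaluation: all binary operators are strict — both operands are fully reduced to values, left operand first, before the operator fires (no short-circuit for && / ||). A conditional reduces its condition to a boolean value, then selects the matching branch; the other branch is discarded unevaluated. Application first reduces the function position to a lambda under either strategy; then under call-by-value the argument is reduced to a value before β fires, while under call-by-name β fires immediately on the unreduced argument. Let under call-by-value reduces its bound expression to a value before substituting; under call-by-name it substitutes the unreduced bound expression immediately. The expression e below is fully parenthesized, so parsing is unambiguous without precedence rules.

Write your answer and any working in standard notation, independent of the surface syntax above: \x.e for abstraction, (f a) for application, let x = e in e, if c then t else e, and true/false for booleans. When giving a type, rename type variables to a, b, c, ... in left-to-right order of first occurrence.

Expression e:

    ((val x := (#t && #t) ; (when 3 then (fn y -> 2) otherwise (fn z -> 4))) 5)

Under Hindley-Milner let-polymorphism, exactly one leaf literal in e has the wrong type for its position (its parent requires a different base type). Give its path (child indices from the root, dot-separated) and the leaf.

Working:
  unify Bool ~ Bool
  unify Bool ~ Bool
let x : Bool
  unify Int ~ Bool
  FAIL: mismatch Int ~ Bool

Answer: 0.1.0 : 3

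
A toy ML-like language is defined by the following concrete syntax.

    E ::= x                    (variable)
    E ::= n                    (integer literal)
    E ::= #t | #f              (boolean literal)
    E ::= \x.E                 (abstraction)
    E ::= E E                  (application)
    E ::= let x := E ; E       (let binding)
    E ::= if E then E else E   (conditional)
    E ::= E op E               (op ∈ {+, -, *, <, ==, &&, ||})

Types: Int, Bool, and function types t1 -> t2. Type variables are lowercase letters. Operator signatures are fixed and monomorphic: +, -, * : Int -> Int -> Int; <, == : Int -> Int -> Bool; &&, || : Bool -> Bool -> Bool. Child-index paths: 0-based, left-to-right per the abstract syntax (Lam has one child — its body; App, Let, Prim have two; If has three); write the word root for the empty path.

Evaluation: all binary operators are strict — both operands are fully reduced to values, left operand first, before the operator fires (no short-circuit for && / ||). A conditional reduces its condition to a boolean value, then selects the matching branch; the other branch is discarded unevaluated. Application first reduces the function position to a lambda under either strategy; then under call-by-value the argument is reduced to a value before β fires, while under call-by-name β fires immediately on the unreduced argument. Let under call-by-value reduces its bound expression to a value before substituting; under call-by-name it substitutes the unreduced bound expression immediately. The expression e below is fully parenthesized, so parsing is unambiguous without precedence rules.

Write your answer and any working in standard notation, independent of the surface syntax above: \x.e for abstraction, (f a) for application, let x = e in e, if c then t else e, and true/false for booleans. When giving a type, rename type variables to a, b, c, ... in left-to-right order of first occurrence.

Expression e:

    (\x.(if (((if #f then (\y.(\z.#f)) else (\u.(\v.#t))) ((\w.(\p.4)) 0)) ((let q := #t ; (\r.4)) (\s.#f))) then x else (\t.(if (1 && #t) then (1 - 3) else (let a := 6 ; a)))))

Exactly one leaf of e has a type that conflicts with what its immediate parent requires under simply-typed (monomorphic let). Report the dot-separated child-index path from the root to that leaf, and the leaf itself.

Derivation:
  unify Bool ~ Bool
\z._ : c -> Bool
\y._ : b -> c -> Bool
\v._ : e -> Bool
\u._ : d -> e -> Bool
  unify b -> c -> Bool ~ d -> e -> Bool
  unify b ~ d
  unify c -> Bool ~ e -> Bool
  unify c ~ e
  unify Bool ~ Bool
\p._ : g -> Int
\w._ : f -> g -> Int
  unify f -> g -> Int ~ Int -> h
  unify f ~ Int
  unify g -> Int ~ h
_ _ : g -> Int
  unify d -> e -> Bool ~ (g -> Int) -> i
  unify d ~ g -> Int
  unify e -> Bool ~ i
_ _ : e -> Bool
let q : Bool
\r._ : j -> Int
\s._ : k -> Bool
  unify j -> Int ~ (k -> Bool) -> l
  unify j ~ k -> Bool
  unify Int ~ l
_ _ : Int
  unify e -> Bool ~ Int -> m
  unify e ~ Int
  unify Bool ~ m
_ _ : Bool
  unify Bool ~ Bool
x : a
  unify Int ~ Bool
  FAIL: mismatch Int ~ Bool

Answer: 0.2.0.0.0 : 1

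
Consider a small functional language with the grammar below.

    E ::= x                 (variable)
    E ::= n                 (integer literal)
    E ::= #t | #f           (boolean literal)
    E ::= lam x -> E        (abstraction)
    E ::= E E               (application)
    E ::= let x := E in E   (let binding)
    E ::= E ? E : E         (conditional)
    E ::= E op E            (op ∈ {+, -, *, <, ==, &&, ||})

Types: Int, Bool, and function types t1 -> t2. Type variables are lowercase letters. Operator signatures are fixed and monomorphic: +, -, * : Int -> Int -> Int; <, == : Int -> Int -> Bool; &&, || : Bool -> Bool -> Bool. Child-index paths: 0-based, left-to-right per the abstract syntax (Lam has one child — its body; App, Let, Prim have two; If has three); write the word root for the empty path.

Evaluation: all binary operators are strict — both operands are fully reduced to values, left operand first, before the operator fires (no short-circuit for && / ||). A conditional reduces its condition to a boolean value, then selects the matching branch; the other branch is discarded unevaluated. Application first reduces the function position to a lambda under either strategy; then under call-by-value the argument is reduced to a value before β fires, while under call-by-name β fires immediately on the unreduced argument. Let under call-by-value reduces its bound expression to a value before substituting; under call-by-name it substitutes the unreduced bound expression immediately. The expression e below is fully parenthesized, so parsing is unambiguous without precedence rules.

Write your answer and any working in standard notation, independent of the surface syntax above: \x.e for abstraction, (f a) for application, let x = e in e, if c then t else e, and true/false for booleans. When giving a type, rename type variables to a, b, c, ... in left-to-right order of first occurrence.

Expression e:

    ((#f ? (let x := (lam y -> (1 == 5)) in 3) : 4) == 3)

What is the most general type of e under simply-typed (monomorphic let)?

Answer: Bool

Trace:
  unify Bool ~ Bool
  unify Int ~ Int
  unify Int ~ Int
\y._ : a -> Bool
let x : a -> Bool
  unify Int ~ Int
  unify Int ~ Int
  unify Int ~ Int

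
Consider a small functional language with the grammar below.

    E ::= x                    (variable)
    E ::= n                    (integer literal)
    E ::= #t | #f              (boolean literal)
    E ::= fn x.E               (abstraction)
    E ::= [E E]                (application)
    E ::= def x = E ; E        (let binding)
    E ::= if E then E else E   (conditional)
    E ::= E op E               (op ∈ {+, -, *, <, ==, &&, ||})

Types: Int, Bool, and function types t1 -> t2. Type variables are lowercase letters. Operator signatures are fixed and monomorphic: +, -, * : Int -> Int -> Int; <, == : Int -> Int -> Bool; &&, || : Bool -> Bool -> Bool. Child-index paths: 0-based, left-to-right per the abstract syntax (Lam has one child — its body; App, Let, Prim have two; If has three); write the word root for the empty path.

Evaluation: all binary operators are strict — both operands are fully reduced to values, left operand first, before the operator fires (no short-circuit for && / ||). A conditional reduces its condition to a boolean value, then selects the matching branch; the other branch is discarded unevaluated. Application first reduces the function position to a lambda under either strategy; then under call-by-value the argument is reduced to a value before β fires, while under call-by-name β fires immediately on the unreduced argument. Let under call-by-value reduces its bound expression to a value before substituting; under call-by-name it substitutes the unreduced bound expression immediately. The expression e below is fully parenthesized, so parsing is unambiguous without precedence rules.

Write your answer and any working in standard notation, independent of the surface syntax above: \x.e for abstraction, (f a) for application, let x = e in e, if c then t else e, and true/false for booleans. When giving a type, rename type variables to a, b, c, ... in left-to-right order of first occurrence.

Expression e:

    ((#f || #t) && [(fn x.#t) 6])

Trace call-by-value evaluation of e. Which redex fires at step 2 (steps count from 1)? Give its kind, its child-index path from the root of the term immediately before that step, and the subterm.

Working:
step 0: ((false || true) && ((\x.true) 6))
step 1: [delta@0] (true && ((\x.true) 6))
step 2: [beta@1] (true && true)

Answer: beta at 1 : ((\x.true) 6)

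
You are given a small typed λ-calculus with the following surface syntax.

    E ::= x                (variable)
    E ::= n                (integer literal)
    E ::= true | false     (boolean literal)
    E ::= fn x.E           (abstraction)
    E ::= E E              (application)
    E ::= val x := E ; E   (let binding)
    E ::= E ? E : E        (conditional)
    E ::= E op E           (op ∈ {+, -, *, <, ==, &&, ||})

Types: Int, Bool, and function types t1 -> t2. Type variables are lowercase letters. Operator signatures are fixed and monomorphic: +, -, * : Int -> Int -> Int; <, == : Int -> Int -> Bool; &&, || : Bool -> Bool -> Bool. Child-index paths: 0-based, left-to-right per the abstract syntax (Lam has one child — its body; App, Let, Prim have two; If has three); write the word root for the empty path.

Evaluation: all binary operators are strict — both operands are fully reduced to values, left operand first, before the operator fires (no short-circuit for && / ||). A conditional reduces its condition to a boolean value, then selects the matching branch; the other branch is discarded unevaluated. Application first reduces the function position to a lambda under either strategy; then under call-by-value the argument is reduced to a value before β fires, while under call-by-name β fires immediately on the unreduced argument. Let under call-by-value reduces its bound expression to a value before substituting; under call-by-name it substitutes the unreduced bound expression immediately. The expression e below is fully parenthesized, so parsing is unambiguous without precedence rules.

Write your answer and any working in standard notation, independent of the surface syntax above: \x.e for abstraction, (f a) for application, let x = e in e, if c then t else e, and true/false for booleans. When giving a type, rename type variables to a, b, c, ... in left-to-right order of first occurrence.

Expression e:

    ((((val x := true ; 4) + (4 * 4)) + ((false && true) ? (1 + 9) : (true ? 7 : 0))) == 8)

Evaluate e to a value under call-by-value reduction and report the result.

Derivation:
step 0: ((((let x = true in 4) + (4 * 4)) + (if (false && true) then (1 + 9) else (if true then 7 else 0))) == 8)
step 1: [let@0.0.0] (((4 + (4 * 4)) + (if (false && true) then (1 + 9) else (if true then 7 else 0))) == 8)
step 2: [delta@0.0.1] (((4 + 16) + (if (false && true) then (1 + 9) else (if true then 7 else 0))) == 8)
step 3: [delta@0.0] ((20 + (if (false && true) then (1 + 9) else (if true then 7 else 0))) == 8)
step 4: [delta@0.1.0] ((20 + (if false then (1 + 9) else (if true then 7 else 0))) == 8)
step 5: [if@0.1] ((20 + (if true then 7 else 0)) == 8)
step 6: [if@0.1] ((20 + 7) == 8)
step 7: [delta@0] (27 == 8)
step 8: [delta@root] false

Answer: false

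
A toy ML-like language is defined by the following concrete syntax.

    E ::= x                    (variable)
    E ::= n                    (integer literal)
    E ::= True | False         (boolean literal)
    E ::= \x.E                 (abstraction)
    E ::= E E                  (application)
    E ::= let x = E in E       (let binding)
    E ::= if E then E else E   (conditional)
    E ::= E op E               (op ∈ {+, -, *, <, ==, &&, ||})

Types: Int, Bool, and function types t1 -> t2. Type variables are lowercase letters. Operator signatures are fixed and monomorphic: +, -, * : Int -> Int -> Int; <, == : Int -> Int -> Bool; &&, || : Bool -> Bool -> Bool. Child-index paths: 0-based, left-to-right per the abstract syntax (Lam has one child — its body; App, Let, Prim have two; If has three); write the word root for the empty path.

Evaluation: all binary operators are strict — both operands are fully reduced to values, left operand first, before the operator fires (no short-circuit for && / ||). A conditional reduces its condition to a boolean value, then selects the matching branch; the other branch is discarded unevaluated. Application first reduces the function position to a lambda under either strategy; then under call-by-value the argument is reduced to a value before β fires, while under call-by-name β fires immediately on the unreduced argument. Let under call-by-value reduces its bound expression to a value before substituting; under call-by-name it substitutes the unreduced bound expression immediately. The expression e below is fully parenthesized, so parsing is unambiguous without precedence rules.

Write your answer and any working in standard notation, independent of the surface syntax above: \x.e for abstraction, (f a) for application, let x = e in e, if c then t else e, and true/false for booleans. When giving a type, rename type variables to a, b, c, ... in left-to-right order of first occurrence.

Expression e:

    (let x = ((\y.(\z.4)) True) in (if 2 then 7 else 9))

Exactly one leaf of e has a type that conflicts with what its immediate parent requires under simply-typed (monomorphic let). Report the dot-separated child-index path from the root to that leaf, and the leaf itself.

Answer: 1.0 : 2

Trace:
\z._ : b -> Int
\y._ : a -> b -> Int
  unify a -> b -> Int ~ Bool -> c
  unify a ~ Bool
  unify b -> Int ~ c
_ _ : b -> Int
let x : b -> Int
  unify Int ~ Bool
  FAIL: mismatch Int ~ Bool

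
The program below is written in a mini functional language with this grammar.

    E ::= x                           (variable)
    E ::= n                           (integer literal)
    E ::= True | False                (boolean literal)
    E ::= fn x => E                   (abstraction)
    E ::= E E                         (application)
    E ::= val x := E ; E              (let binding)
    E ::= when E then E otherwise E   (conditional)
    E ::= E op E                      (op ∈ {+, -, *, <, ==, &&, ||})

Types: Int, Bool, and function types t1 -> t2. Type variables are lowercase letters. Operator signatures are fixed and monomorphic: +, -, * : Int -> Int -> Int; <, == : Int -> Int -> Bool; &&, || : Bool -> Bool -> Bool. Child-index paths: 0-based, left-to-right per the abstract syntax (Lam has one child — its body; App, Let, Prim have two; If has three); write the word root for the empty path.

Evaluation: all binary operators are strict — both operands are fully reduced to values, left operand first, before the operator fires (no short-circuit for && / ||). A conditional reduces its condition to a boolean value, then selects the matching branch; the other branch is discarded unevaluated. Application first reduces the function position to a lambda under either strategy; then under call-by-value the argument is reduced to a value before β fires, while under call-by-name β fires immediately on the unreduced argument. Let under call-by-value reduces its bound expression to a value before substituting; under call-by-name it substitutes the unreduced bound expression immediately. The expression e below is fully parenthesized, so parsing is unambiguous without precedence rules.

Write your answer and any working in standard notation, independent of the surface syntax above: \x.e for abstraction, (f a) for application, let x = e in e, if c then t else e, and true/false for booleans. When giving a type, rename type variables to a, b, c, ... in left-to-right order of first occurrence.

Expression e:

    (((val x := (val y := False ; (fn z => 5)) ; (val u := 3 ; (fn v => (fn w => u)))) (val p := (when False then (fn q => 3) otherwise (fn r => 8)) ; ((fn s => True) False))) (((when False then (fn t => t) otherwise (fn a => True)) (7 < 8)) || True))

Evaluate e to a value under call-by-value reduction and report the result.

Answer: 3

Working:
step 0: (((let x = (let y = false in (\z.5)) in (let u = 3 in (\v.(\w.u)))) (let p = (if false then (\q.3) else (\r.8)) in ((\s.true) false))) (((if false then (\t.t) else (\a.true)) (7 < 8)) || true))
step 1: [let@0.0.0] (((let x = (\z.5) in (let u = 3 in (\v.(\w.u)))) (let p = (if false then (\q.3) else (\r.8)) in ((\s.true) false))) (((if false then (\t.t) else (\a.true)) (7 < 8)) || true))
step 2: [let@0.0] (((let u = 3 in (\v.(\w.u))) (let p = (if false then (\q.3) else (\r.8)) in ((\s.true) false))) (((if false then (\t.t) else (\a.true)) (7 < 8)) || true))
step 3: [let@0.0] (((\v.(\w.3)) (let p = (if false then (\q.3) else (\r.8)) in ((\s.true) false))) (((if false then (\t.t) else (\a.true)) (7 < 8)) || true))
step 4: [if@0.1.0] (((\v.(\w.3)) (let p = (\r.8) in ((\s.true) false))) (((if false then (\t.t) else (\a.true)) (7 < 8)) || true))
step 5: [let@0.1] (((\v.(\w.3)) ((\s.true) false)) (((if false then (\t.t) else (\a.true)) (7 < 8)) || true))
step 6: [beta@0.1] (((\v.(\w.3)) true) (((if false then (\t.t) else (\a.true)) (7 < 8)) || true))
step 7: [beta@0] ((\w.3) (((if false then (\t.t) else (\a.true)) (7 < 8)) || true))
step 8: [if@1.0.0] ((\w.3) (((\a.true) (7 < 8)) || true))
step 9: [delta@1.0.1] ((\w.3) (((\a.true) true) || true))
step 10: [beta@1.0] ((\w.3) (true || true))
step 11: [delta@1] ((\w.3) true)
step 12: [beta@root] 3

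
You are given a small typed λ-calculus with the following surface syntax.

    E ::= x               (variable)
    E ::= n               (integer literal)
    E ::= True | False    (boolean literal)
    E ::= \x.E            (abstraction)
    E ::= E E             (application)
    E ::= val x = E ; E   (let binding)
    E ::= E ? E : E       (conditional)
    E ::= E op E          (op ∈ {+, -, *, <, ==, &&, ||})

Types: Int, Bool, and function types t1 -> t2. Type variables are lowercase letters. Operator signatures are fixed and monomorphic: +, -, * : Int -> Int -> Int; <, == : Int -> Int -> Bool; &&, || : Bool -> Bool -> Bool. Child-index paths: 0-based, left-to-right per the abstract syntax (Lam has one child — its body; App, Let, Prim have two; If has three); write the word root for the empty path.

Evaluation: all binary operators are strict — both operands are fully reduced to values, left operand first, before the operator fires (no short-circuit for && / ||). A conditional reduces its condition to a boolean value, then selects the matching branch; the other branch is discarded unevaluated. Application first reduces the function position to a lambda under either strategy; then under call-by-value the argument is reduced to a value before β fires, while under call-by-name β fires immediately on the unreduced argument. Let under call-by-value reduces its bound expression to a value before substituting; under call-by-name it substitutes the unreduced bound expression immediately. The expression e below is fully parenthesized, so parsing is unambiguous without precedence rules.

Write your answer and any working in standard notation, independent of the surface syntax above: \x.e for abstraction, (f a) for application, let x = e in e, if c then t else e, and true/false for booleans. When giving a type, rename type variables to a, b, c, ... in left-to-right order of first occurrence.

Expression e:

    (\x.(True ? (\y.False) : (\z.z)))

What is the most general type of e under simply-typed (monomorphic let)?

Derivation:
  unify Bool ~ Bool
\y._ : b -> Bool
z : c
\z._ : c -> c
  unify b -> Bool ~ c -> c
  unify b ~ c
  unify Bool ~ c
\x._ : a -> Bool -> Bool

Answer: a -> Bool -> Bool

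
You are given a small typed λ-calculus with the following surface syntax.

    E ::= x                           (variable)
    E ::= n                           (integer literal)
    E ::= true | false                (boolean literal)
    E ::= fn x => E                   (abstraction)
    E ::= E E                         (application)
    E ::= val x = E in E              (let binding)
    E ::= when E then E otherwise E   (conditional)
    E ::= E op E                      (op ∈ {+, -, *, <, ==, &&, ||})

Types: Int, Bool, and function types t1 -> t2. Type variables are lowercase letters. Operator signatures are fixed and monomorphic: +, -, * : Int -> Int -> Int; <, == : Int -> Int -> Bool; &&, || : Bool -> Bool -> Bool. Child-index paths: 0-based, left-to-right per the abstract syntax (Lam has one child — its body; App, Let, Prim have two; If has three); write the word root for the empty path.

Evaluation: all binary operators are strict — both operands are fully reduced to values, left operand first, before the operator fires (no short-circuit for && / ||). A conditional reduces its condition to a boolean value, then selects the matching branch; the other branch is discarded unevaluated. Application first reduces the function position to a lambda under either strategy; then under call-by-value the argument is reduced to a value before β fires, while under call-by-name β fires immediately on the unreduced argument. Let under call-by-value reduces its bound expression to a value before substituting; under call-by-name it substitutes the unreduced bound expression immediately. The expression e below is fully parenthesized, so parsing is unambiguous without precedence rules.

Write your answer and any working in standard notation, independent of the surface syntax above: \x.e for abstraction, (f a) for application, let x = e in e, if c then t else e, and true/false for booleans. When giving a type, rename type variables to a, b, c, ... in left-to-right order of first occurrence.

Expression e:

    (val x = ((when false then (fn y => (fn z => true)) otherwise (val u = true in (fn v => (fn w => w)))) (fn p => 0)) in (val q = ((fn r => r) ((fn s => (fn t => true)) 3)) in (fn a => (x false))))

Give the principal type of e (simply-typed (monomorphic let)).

Answer: a -> Bool

Trace:
  unify Bool ~ Bool
\z._ : b -> Bool
\y._ : a -> b -> Bool
let u : Bool
w : d
\w._ : d -> d
\v._ : c -> d -> d
  unify a -> b -> Bool ~ c -> d -> d
  unify a ~ c
  unify b -> Bool ~ d -> d
  unify b ~ d
  unify Bool ~ d
\p._ : e -> Int
  unify c -> Bool -> Bool ~ (e -> Int) -> f
  unify c ~ e -> Int
  unify Bool -> Bool ~ f
_ _ : Bool -> Bool
let x : Bool -> Bool
r : g
\r._ : g -> g
\t._ : i -> Bool
\s._ : h -> i -> Bool
  unify h -> i -> Bool ~ Int -> j
  unify h ~ Int
  unify i -> Bool ~ j
_ _ : i -> Bool
  unify g -> g ~ (i -> Bool) -> k
  unify g ~ i -> Bool
  unify i -> Bool ~ k
_ _ : i -> Bool
let q : i -> Bool
x : Bool -> Bool
  unify Bool -> Bool ~ Bool -> m
  unify Bool ~ Bool
  unify Bool ~ m
_ _ : Bool
\a._ : l -> Bool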